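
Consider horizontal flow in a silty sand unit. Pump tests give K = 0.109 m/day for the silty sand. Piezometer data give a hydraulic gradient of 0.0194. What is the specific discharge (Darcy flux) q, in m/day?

Hydraulic gradient i = 0.0194.
Specific discharge q = K · i = 0.1090 × 0.01940 = 0.002115 m/day.

0.00211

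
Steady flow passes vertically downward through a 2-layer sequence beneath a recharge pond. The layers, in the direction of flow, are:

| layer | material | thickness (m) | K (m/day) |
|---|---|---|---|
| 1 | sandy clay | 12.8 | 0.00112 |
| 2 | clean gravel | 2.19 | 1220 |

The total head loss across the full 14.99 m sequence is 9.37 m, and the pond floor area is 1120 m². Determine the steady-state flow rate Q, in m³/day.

Flow is perpendicular to layering, so the layers act in series and the equivalent K is the thickness-weighted harmonic mean.
Total thickness L = 12.8 + 2.19 = 14.99 m.
Σ(b_i/K_i) = 12.8/0.00112 + 2.19/1220 = 11429 d.
K_eq = L / Σ(b_i/K_i) = 14.99 / 11429 = 0.001312 m/day.
Q = K_eq · A · (Δh/L) = 0.001312 × 1120 × (9.37/14.99) = 0.9183 m³/day.

0.918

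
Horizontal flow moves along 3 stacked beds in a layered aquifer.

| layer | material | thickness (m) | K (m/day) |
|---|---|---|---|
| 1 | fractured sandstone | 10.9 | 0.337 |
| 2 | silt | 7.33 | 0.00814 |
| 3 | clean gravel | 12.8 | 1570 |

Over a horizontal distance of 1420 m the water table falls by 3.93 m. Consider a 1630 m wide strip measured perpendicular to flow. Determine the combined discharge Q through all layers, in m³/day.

Flow is parallel to layering, so each bed carries its own Darcy discharge and the transmissivities add.
Σ(K_i·b_i) = 0.337×10.9 + 0.00814×7.33 + 1570×12.8 = 20100 m²/day.
Hydraulic gradient i = Δh / L = 3.93 / 1420 = 0.002768.
Q = Σ(K_i·b_i) · W · i = 20100 × 1630 × 0.002768 = 90674 m³/day.

90700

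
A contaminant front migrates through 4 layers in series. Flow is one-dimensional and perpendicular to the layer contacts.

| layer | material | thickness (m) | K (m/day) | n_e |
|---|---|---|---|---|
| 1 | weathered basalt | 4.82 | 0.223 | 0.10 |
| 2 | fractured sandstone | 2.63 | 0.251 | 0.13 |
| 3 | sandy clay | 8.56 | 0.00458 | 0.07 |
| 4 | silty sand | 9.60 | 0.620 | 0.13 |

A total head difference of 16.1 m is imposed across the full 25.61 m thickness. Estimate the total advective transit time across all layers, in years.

With flow normal to the layers, continuity requires the same specific discharge q through every layer.
Σ(b_i/K_i) = 4.82/0.223 + 2.63/0.251 + 8.56/0.00458 + 9.60/0.620 = 1917 d.
q = Δh / Σ(b_i/K_i) = 16.1 / 1917 = 0.008400 m/day.
In each layer the seepage velocity is v_i = q/n_i, so the layer transit time is t_i = b_i·n_i / q:
  layer 1 (weathered basalt): t_1 = 4.82 × 0.10 / 0.008400 = 57.38 d
  layer 2 (fractured sandstone): t_2 = 2.63 × 0.13 / 0.008400 = 40.70 d
  layer 3 (sandy clay): t_3 = 8.56 × 0.07 / 0.008400 = 71.33 d
  layer 4 (silty sand): t_4 = 9.60 × 0.13 / 0.008400 = 148.6 d
Total t = Σ t_i = 318.0 days = 0.8706 years.

0.871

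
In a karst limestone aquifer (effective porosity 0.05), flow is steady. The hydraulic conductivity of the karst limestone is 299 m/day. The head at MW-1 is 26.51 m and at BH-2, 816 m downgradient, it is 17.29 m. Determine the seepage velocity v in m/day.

Hydraulic gradient i = (26.51 − 17.29) / 816 = 9.22 / 816 = 0.01130.
Darcy flux q = K · i = 299.0 × 0.01130 = 3.378 m/day.
Seepage velocity v = q / n_e = 3.378 / 0.05 = 67.57 m/day.

67.6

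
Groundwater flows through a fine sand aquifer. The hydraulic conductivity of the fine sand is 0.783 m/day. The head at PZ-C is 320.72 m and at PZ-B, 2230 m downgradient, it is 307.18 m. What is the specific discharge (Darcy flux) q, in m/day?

0.00475

Hydraulic gradient i = (320.72 − 307.18) / 2230 = 13.54 / 2230 = 0.006072.
Specific discharge q = K · i = 0.7830 × 0.006072 = 0.004754 m/day.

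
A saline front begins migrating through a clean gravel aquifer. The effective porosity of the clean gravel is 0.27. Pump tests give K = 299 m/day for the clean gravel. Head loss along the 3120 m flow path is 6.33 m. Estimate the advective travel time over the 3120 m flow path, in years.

Hydraulic gradient i = Δh / L = 6.33 / 3120 = 0.002029.
Darcy flux q = K · i = 299.0 × 0.002029 = 0.6066 m/day.
Seepage velocity v = q / n_e = 0.6066 / 0.27 = 2.247 m/day.
Travel time t = L / v = 3120 / 2.247 = 1389 days = 3.802 years.

3.80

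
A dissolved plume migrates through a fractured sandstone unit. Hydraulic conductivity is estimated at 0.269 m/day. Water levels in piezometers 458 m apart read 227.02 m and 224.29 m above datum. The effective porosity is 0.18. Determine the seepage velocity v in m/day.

Hydraulic gradient i = (227.02 − 224.29) / 458 = 2.73 / 458 = 0.005961.
Darcy flux q = K · i = 0.2690 × 0.005961 = 0.001603 m/day.
Seepage velocity v = q / n_e = 0.001603 / 0.18 = 0.008908 m/day.

0.00891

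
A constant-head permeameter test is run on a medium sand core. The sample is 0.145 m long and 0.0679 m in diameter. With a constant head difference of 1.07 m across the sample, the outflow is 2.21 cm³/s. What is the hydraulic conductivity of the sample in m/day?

7.15

Cross-sectional area A = π·(d/2)² = π × (0.0679/2)² = 0.003621 m².
Convert discharge: 2.21 cm³/s = 2.210e-06 m³/s.
Darcy's law rearranged: K = Q·L / (A·Δh) = 2.210e-06 × 0.145 / (0.003621 × 1.07) = 8.271e-05 m/s = 7.146 m/day.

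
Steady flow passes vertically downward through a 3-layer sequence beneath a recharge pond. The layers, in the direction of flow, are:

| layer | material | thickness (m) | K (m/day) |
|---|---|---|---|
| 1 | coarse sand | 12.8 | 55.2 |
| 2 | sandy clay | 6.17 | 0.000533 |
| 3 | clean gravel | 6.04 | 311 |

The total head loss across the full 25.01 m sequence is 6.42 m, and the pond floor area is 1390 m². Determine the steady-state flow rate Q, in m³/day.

0.771

Flow is perpendicular to layering, so the layers act in series and the equivalent K is the thickness-weighted harmonic mean.
Total thickness L = 12.8 + 6.17 + 6.04 = 25.01 m.
Σ(b_i/K_i) = 12.8/55.2 + 6.17/0.000533 + 6.04/311 = 11576 d.
K_eq = L / Σ(b_i/K_i) = 25.01 / 11576 = 0.002160 m/day.
Q = K_eq · A · (Δh/L) = 0.002160 × 1390 × (6.42/25.01) = 0.7709 m³/day.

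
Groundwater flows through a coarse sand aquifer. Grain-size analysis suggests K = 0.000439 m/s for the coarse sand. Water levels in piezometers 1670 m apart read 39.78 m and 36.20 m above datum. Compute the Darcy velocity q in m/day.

0.0813

Convert K: 0.000439 m/s × 86400 = 37.93 m/day.
Hydraulic gradient i = (39.78 − 36.20) / 1670 = 3.58 / 1670 = 0.002144.
Specific discharge q = K · i = 37.93 × 0.002144 = 0.08131 m/day.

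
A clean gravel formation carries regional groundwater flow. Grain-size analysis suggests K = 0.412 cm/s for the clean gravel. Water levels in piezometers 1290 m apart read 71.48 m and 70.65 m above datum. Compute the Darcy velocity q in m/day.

0.229

Convert K: 0.412 cm/s × 864 = 356.0 m/day.
Hydraulic gradient i = (71.48 − 70.65) / 1290 = 0.83 / 1290 = 0.0006434.
Specific discharge q = K · i = 356.0 × 0.0006434 = 0.2290 m/day.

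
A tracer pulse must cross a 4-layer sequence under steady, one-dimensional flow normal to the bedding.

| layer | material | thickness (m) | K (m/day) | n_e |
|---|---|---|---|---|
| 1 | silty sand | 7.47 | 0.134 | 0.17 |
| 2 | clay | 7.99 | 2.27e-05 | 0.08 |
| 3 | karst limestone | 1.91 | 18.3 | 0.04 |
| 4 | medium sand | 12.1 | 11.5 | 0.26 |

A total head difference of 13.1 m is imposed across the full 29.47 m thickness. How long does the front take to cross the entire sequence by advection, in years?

With flow normal to the layers, continuity requires the same specific discharge q through every layer.
Σ(b_i/K_i) = 7.47/0.134 + 7.99/2.27e-05 + 1.91/18.3 + 12.1/11.5 = 3.520e+05 d.
q = Δh / Σ(b_i/K_i) = 13.1 / 3.520e+05 = 3.721e-05 m/day.
In each layer the seepage velocity is v_i = q/n_i, so the layer transit time is t_i = b_i·n_i / q:
  layer 1 (silty sand): t_1 = 7.47 × 0.17 / 3.721e-05 = 34126 d
  layer 2 (clay): t_2 = 7.99 × 0.08 / 3.721e-05 = 17177 d
  layer 3 (karst limestone): t_3 = 1.91 × 0.04 / 3.721e-05 = 2053 d
  layer 4 (medium sand): t_4 = 12.1 × 0.26 / 3.721e-05 = 84543 d
Total t = Σ t_i = 1.379e+05 days = 377.5 years.

378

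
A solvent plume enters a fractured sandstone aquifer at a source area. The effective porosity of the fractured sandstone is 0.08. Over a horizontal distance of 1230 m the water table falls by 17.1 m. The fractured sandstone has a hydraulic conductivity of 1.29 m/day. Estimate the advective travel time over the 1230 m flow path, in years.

Hydraulic gradient i = Δh / L = 17.1 / 1230 = 0.01390.
Darcy flux q = K · i = 1.290 × 0.01390 = 0.01793 m/day.
Seepage velocity v = q / n_e = 0.01793 / 0.08 = 0.2242 m/day.
Travel time t = L / v = 1230 / 0.2242 = 5487 days = 15.02 years.

15.0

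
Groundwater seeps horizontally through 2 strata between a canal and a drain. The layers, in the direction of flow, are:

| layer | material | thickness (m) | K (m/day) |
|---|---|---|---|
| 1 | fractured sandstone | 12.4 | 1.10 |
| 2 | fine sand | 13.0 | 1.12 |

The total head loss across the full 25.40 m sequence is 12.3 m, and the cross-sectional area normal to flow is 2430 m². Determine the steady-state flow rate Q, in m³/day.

Flow is perpendicular to layering, so the layers act in series and the equivalent K is the thickness-weighted harmonic mean.
Total thickness L = 12.4 + 13.0 = 25.40 m.
Σ(b_i/K_i) = 12.4/1.10 + 13.0/1.12 = 22.88 d.
K_eq = L / Σ(b_i/K_i) = 25.40 / 22.88 = 1.110 m/day.
Q = K_eq · A · (Δh/L) = 1.110 × 2430 × (12.3/25.40) = 1306 m³/day.

1310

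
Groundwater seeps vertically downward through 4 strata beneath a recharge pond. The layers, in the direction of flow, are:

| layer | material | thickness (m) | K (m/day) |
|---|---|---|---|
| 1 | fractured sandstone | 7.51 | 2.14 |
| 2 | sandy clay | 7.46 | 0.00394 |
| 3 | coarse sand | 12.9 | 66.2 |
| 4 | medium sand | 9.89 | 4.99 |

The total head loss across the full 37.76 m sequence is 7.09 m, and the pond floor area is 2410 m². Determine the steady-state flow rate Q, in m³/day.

9.00

Flow is perpendicular to layering, so the layers act in series and the equivalent K is the thickness-weighted harmonic mean.
Total thickness L = 7.51 + 7.46 + 12.9 + 9.89 = 37.76 m.
Σ(b_i/K_i) = 7.51/2.14 + 7.46/0.00394 + 12.9/66.2 + 9.89/4.99 = 1899 d.
K_eq = L / Σ(b_i/K_i) = 37.76 / 1899 = 0.01988 m/day.
Q = K_eq · A · (Δh/L) = 0.01988 × 2410 × (7.09/37.76) = 8.997 m³/day.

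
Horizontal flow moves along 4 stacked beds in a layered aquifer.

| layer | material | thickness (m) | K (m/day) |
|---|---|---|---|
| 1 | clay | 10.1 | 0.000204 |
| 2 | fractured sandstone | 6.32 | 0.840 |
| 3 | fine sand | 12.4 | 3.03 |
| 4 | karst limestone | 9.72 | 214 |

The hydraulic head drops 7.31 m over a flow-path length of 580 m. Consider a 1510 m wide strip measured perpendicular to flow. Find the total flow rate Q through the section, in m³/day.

Flow is parallel to layering, so each bed carries its own Darcy discharge and the transmissivities add.
Σ(K_i·b_i) = 0.000204×10.1 + 0.840×6.32 + 3.03×12.4 + 214×9.72 = 2123 m²/day.
Hydraulic gradient i = Δh / L = 7.31 / 580 = 0.01260.
Q = Σ(K_i·b_i) · W · i = 2123 × 1510 × 0.01260 = 40403 m³/day.

40400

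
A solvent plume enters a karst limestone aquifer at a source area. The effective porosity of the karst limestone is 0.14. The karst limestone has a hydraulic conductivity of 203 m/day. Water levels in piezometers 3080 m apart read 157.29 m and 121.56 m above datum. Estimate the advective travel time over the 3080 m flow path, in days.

183

Hydraulic gradient i = (157.29 − 121.56) / 3080 = 35.73 / 3080 = 0.01160.
Darcy flux q = K · i = 203.0 × 0.01160 = 2.355 m/day.
Seepage velocity v = q / n_e = 2.355 / 0.14 = 16.82 m/day.
Travel time t = L / v = 3080 / 16.82 = 183.1 days.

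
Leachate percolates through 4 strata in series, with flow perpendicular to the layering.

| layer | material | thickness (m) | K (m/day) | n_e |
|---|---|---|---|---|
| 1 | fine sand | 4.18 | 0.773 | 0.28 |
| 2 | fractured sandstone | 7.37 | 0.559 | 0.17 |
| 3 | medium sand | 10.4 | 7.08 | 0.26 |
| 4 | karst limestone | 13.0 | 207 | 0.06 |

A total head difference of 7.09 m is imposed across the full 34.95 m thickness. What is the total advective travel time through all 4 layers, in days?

16.8

With flow normal to the layers, continuity requires the same specific discharge q through every layer.
Σ(b_i/K_i) = 4.18/0.773 + 7.37/0.559 + 10.4/7.08 + 13.0/207 = 20.12 d.
q = Δh / Σ(b_i/K_i) = 7.09 / 20.12 = 0.3523 m/day.
In each layer the seepage velocity is v_i = q/n_i, so the layer transit time is t_i = b_i·n_i / q:
  layer 1 (fine sand): t_1 = 4.18 × 0.28 / 0.3523 = 3.322 d
  layer 2 (fractured sandstone): t_2 = 7.37 × 0.17 / 0.3523 = 3.556 d
  layer 3 (medium sand): t_3 = 10.4 × 0.26 / 0.3523 = 7.675 d
  layer 4 (karst limestone): t_4 = 13.0 × 0.06 / 0.3523 = 2.214 d
Total t = Σ t_i = 16.77 days.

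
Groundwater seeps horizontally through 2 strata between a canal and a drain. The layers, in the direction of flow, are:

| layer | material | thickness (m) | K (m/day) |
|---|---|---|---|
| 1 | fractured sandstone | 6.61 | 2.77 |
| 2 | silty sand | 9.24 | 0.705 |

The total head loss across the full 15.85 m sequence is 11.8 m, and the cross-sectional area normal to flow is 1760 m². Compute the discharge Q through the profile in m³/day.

1340

Flow is perpendicular to layering, so the layers act in series and the equivalent K is the thickness-weighted harmonic mean.
Total thickness L = 6.61 + 9.24 = 15.85 m.
Σ(b_i/K_i) = 6.61/2.77 + 9.24/0.705 = 15.49 d.
K_eq = L / Σ(b_i/K_i) = 15.85 / 15.49 = 1.023 m/day.
Q = K_eq · A · (Δh/L) = 1.023 × 1760 × (11.8/15.85) = 1341 m³/day.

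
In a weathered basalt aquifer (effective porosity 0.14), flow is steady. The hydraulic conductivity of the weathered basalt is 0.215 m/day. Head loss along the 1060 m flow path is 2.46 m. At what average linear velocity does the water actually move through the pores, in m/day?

0.00356

Hydraulic gradient i = Δh / L = 2.46 / 1060 = 0.002321.
Darcy flux q = K · i = 0.2150 × 0.002321 = 0.0004990 m/day.
Seepage velocity v = q / n_e = 0.0004990 / 0.14 = 0.003564 m/day.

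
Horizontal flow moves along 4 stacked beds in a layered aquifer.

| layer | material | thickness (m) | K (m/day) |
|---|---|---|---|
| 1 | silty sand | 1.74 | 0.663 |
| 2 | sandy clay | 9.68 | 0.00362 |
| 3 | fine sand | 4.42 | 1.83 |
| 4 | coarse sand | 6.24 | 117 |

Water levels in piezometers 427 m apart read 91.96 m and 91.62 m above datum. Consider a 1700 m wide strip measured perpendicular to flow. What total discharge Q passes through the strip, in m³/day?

1000

Flow is parallel to layering, so each bed carries its own Darcy discharge and the transmissivities add.
Σ(K_i·b_i) = 0.663×1.74 + 0.00362×9.68 + 1.83×4.42 + 117×6.24 = 739.4 m²/day.
Hydraulic gradient i = (91.96 − 91.62) / 427 = 0.34 / 427 = 0.0007963.
Q = Σ(K_i·b_i) · W · i = 739.4 × 1700 × 0.0007963 = 1001 m³/day.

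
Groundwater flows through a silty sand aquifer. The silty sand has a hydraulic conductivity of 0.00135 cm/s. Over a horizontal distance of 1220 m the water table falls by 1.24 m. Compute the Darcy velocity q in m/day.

0.00119

Convert K: 0.00135 cm/s × 864 = 1.166 m/day.
Hydraulic gradient i = Δh / L = 1.24 / 1220 = 0.001016.
Specific discharge q = K · i = 1.166 × 0.001016 = 0.001186 m/day.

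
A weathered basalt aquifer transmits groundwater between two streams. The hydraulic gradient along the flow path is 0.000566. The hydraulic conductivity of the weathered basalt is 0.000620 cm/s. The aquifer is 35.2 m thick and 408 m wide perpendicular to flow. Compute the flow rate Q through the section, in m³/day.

Convert K: 0.000620 cm/s × 864 = 0.5357 m/day.
Cross-sectional area A = 408 × 35.2 = 14362 m².
Hydraulic gradient i = 0.000566.
Darcy's law: Q = K · A · i = 0.5357 × 14362 × 0.0005660 = 4.354 m³/day.

4.35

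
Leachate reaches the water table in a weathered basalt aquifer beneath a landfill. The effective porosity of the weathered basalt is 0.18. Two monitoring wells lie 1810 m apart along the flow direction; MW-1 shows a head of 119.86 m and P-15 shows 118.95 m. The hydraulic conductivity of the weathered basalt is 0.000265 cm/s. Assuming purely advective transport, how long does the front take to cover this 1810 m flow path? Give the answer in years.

Convert K: 0.000265 cm/s × 864 = 0.2290 m/day.
Hydraulic gradient i = (119.86 − 118.95) / 1810 = 0.91 / 1810 = 0.0005028.
Darcy flux q = K · i = 0.2290 × 0.0005028 = 0.0001151 m/day.
Seepage velocity v = q / n_e = 0.0001151 / 0.18 = 0.0006395 m/day.
Travel time t = L / v = 1810 / 0.0006395 = 2.830e+06 days = 7749 years.

7750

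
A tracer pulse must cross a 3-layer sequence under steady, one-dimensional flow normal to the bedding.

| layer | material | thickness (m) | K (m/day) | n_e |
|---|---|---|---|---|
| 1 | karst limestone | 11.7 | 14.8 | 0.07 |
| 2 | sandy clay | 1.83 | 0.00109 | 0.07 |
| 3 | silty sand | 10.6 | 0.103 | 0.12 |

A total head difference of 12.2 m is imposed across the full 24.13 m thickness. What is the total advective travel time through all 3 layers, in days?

With flow normal to the layers, continuity requires the same specific discharge q through every layer.
Σ(b_i/K_i) = 11.7/14.8 + 1.83/0.00109 + 10.6/0.103 = 1783 d.
q = Δh / Σ(b_i/K_i) = 12.2 / 1783 = 0.006844 m/day.
In each layer the seepage velocity is v_i = q/n_i, so the layer transit time is t_i = b_i·n_i / q:
  layer 1 (karst limestone): t_1 = 11.7 × 0.07 / 0.006844 = 119.7 d
  layer 2 (sandy clay): t_2 = 1.83 × 0.07 / 0.006844 = 18.72 d
  layer 3 (silty sand): t_3 = 10.6 × 0.12 / 0.006844 = 185.9 d
Total t = Σ t_i = 324.2 days.

324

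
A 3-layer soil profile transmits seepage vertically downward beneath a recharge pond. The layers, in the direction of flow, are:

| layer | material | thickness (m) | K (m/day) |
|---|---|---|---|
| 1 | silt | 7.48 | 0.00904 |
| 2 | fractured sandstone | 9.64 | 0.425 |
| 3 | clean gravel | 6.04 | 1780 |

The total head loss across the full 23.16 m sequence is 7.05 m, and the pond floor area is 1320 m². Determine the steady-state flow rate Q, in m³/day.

10.9

Flow is perpendicular to layering, so the layers act in series and the equivalent K is the thickness-weighted harmonic mean.
Total thickness L = 7.48 + 9.64 + 6.04 = 23.16 m.
Σ(b_i/K_i) = 7.48/0.00904 + 9.64/0.425 + 6.04/1780 = 850.1 d.
K_eq = L / Σ(b_i/K_i) = 23.16 / 850.1 = 0.02724 m/day.
Q = K_eq · A · (Δh/L) = 0.02724 × 1320 × (7.05/23.16) = 10.95 m³/day.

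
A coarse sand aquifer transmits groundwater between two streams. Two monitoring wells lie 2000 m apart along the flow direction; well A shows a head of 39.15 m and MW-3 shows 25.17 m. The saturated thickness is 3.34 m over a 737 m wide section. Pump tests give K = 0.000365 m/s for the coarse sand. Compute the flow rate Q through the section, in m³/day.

543

Convert K: 0.000365 m/s × 86400 = 31.54 m/day.
Cross-sectional area A = 737 × 3.34 = 2462 m².
Hydraulic gradient i = (39.15 − 25.17) / 2000 = 13.98 / 2000 = 0.006990.
Darcy's law: Q = K · A · i = 31.54 × 2462 × 0.006990 = 542.6 m³/day.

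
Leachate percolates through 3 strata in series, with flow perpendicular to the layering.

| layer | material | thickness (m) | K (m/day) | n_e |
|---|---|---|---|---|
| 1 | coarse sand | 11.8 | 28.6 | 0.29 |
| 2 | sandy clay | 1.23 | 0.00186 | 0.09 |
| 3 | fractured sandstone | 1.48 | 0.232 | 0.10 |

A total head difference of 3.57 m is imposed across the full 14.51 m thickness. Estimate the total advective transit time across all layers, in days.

689

With flow normal to the layers, continuity requires the same specific discharge q through every layer.
Σ(b_i/K_i) = 11.8/28.6 + 1.23/0.00186 + 1.48/0.232 = 668.1 d.
q = Δh / Σ(b_i/K_i) = 3.57 / 668.1 = 0.005344 m/day.
In each layer the seepage velocity is v_i = q/n_i, so the layer transit time is t_i = b_i·n_i / q:
  layer 1 (coarse sand): t_1 = 11.8 × 0.29 / 0.005344 = 640.4 d
  layer 2 (sandy clay): t_2 = 1.23 × 0.09 / 0.005344 = 20.72 d
  layer 3 (fractured sandstone): t_3 = 1.48 × 0.10 / 0.005344 = 27.70 d
Total t = Σ t_i = 688.8 days.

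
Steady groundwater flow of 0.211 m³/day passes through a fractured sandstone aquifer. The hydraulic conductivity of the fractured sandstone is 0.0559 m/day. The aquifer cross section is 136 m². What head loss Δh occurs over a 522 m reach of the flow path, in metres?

14.5

From Q = K·A·i, i = Q / (K·A) = 0.211 / (0.05590 × 136.0) = 0.02775.
Head loss Δh = i · L = 0.02775 × 522 = 14.49 m.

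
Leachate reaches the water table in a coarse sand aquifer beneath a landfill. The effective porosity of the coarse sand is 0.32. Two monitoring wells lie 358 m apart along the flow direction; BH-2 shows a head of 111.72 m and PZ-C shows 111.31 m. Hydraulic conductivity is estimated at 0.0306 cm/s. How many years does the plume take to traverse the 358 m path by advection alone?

10.4

Convert K: 0.0306 cm/s × 864 = 26.44 m/day.
Hydraulic gradient i = (111.72 − 111.31) / 358 = 0.41 / 358 = 0.001145.
Darcy flux q = K · i = 26.44 × 0.001145 = 0.03028 m/day.
Seepage velocity v = q / n_e = 0.03028 / 0.32 = 0.09462 m/day.
Travel time t = L / v = 358 / 0.09462 = 3784 days = 10.36 years.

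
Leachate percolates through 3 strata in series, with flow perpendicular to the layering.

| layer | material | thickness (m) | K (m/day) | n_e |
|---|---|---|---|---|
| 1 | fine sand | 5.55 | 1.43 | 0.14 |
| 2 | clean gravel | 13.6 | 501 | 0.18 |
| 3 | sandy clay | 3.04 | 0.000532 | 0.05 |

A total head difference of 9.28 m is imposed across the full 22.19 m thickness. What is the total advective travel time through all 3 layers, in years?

With flow normal to the layers, continuity requires the same specific discharge q through every layer.
Σ(b_i/K_i) = 5.55/1.43 + 13.6/501 + 3.04/0.000532 = 5718 d.
q = Δh / Σ(b_i/K_i) = 9.28 / 5718 = 0.001623 m/day.
In each layer the seepage velocity is v_i = q/n_i, so the layer transit time is t_i = b_i·n_i / q:
  layer 1 (fine sand): t_1 = 5.55 × 0.14 / 0.001623 = 478.8 d
  layer 2 (clean gravel): t_2 = 13.6 × 0.18 / 0.001623 = 1508 d
  layer 3 (sandy clay): t_3 = 3.04 × 0.05 / 0.001623 = 93.66 d
Total t = Σ t_i = 2081 days = 5.697 years.

5.70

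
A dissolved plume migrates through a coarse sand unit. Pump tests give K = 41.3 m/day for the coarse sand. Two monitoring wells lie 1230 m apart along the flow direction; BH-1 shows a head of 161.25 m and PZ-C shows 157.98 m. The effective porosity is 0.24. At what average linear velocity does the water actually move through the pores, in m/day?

0.457

Hydraulic gradient i = (161.25 − 157.98) / 1230 = 3.27 / 1230 = 0.002659.
Darcy flux q = K · i = 41.30 × 0.002659 = 0.1098 m/day.
Seepage velocity v = q / n_e = 0.1098 / 0.24 = 0.4575 m/day.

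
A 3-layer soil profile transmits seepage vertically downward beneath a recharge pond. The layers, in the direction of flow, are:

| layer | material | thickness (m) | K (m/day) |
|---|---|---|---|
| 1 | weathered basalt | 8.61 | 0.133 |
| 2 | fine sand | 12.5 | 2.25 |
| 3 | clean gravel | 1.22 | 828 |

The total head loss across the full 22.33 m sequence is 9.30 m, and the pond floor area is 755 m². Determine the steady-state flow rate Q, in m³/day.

99.9

Flow is perpendicular to layering, so the layers act in series and the equivalent K is the thickness-weighted harmonic mean.
Total thickness L = 8.61 + 12.5 + 1.22 = 22.33 m.
Σ(b_i/K_i) = 8.61/0.133 + 12.5/2.25 + 1.22/828 = 70.29 d.
K_eq = L / Σ(b_i/K_i) = 22.33 / 70.29 = 0.3177 m/day.
Q = K_eq · A · (Δh/L) = 0.3177 × 755 × (9.30/22.33) = 99.89 m³/day.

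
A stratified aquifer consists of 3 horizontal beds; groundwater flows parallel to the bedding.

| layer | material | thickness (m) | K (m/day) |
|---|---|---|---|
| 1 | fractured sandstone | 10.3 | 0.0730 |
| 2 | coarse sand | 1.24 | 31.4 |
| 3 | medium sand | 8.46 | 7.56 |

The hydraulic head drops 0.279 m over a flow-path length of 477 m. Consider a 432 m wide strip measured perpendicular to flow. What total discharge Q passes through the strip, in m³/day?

Flow is parallel to layering, so each bed carries its own Darcy discharge and the transmissivities add.
Σ(K_i·b_i) = 0.0730×10.3 + 31.4×1.24 + 7.56×8.46 = 103.6 m²/day.
Hydraulic gradient i = Δh / L = 0.279 / 477 = 0.0005849.
Q = Σ(K_i·b_i) · W · i = 103.6 × 432 × 0.0005849 = 26.19 m³/day.

26.2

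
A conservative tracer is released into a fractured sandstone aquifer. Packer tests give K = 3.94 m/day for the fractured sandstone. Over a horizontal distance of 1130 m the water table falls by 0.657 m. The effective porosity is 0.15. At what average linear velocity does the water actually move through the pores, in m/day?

0.0153

Hydraulic gradient i = Δh / L = 0.657 / 1130 = 0.0005814.
Darcy flux q = K · i = 3.940 × 0.0005814 = 0.002291 m/day.
Seepage velocity v = q / n_e = 0.002291 / 0.15 = 0.01527 m/day.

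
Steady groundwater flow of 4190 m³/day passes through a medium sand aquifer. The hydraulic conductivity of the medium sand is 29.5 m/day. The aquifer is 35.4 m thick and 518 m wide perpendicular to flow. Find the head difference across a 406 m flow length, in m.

3.14

Cross-sectional area A = 518 × 35.4 = 18337 m².
From Q = K·A·i, i = Q / (K·A) = 4190 / (29.50 × 18337) = 0.007746.
Head loss Δh = i · L = 0.007746 × 406 = 3.145 m.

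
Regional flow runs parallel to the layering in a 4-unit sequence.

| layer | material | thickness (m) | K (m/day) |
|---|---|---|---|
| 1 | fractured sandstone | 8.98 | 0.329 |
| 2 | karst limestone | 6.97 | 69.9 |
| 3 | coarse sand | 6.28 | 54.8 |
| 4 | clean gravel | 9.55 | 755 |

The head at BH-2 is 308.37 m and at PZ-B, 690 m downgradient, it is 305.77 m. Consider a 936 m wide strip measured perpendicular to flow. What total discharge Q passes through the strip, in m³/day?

Flow is parallel to layering, so each bed carries its own Darcy discharge and the transmissivities add.
Σ(K_i·b_i) = 0.329×8.98 + 69.9×6.97 + 54.8×6.28 + 755×9.55 = 8045 m²/day.
Hydraulic gradient i = (308.37 − 305.77) / 690 = 2.6 / 690 = 0.003768.
Q = Σ(K_i·b_i) · W · i = 8045 × 936 × 0.003768 = 28373 m³/day.

28400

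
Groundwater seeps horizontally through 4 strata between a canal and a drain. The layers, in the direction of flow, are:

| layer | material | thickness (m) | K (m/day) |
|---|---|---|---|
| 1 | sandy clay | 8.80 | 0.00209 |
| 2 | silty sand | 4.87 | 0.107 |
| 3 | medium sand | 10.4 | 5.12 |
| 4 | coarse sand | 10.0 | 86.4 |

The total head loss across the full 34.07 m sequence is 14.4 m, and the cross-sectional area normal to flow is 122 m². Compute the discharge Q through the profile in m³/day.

0.413

Flow is perpendicular to layering, so the layers act in series and the equivalent K is the thickness-weighted harmonic mean.
Total thickness L = 8.80 + 4.87 + 10.4 + 10.0 = 34.07 m.
Σ(b_i/K_i) = 8.80/0.00209 + 4.87/0.107 + 10.4/5.12 + 10.0/86.4 = 4258 d.
K_eq = L / Σ(b_i/K_i) = 34.07 / 4258 = 0.008001 m/day.
Q = K_eq · A · (Δh/L) = 0.008001 × 122 × (14.4/34.07) = 0.4126 m³/day.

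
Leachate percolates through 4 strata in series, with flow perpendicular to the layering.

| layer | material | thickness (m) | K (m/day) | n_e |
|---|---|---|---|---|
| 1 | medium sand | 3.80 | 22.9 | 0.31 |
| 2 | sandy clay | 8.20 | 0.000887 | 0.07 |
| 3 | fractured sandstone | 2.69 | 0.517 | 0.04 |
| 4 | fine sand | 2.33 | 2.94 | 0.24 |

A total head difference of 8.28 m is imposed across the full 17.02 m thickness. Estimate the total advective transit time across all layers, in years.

With flow normal to the layers, continuity requires the same specific discharge q through every layer.
Σ(b_i/K_i) = 3.80/22.9 + 8.20/0.000887 + 2.69/0.517 + 2.33/2.94 = 9251 d.
q = Δh / Σ(b_i/K_i) = 8.28 / 9251 = 0.0008951 m/day.
In each layer the seepage velocity is v_i = q/n_i, so the layer transit time is t_i = b_i·n_i / q:
  layer 1 (medium sand): t_1 = 3.80 × 0.31 / 0.0008951 = 1316 d
  layer 2 (sandy clay): t_2 = 8.20 × 0.07 / 0.0008951 = 641.3 d
  layer 3 (fractured sandstone): t_3 = 2.69 × 0.04 / 0.0008951 = 120.2 d
  layer 4 (fine sand): t_4 = 2.33 × 0.24 / 0.0008951 = 624.8 d
Total t = Σ t_i = 2702 days = 7.399 years.

7.40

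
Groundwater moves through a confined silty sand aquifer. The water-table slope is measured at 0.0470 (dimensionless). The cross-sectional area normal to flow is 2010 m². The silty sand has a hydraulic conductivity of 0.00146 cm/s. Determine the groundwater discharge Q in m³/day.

Convert K: 0.00146 cm/s × 864 = 1.261 m/day.
Hydraulic gradient i = 0.0470.
Darcy's law: Q = K · A · i = 1.261 × 2010 × 0.04700 = 119.2 m³/day.

119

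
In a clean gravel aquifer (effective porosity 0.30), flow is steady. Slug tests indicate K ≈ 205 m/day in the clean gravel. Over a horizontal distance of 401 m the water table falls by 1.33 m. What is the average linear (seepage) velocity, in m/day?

Hydraulic gradient i = Δh / L = 1.33 / 401 = 0.003317.
Darcy flux q = K · i = 205.0 × 0.003317 = 0.6799 m/day.
Seepage velocity v = q / n_e = 0.6799 / 0.30 = 2.266 m/day.

2.27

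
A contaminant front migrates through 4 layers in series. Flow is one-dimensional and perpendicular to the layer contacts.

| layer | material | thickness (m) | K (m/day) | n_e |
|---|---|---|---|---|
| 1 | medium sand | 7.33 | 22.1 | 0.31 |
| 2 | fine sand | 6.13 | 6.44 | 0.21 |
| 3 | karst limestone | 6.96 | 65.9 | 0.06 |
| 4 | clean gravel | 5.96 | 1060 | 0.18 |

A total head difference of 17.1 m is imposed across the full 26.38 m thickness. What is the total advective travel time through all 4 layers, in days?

With flow normal to the layers, continuity requires the same specific discharge q through every layer.
Σ(b_i/K_i) = 7.33/22.1 + 6.13/6.44 + 6.96/65.9 + 5.96/1060 = 1.395 d.
q = Δh / Σ(b_i/K_i) = 17.1 / 1.395 = 12.26 m/day.
In each layer the seepage velocity is v_i = q/n_i, so the layer transit time is t_i = b_i·n_i / q:
  layer 1 (medium sand): t_1 = 7.33 × 0.31 / 12.26 = 0.1853 d
  layer 2 (fine sand): t_2 = 6.13 × 0.21 / 12.26 = 0.1050 d
  layer 3 (karst limestone): t_3 = 6.96 × 0.06 / 12.26 = 0.03406 d
  layer 4 (clean gravel): t_4 = 5.96 × 0.18 / 12.26 = 0.08750 d
Total t = Σ t_i = 0.4119 days.

0.412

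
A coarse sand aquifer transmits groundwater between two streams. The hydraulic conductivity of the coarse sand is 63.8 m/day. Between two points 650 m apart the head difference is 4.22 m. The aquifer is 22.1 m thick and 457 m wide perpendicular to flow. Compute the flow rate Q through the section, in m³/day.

Cross-sectional area A = 457 × 22.1 = 10100 m².
Hydraulic gradient i = Δh / L = 4.22 / 650 = 0.006492.
Darcy's law: Q = K · A · i = 63.80 × 10100 × 0.006492 = 4183 m³/day.

4180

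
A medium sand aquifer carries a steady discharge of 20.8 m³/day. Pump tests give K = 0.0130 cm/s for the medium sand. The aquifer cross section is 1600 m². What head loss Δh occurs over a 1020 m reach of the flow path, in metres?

Convert K: 0.0130 cm/s × 864 = 11.23 m/day.
From Q = K·A·i, i = Q / (K·A) = 20.8 / (11.23 × 1600) = 0.001157.
Head loss Δh = i · L = 0.001157 × 1020 = 1.181 m.

1.18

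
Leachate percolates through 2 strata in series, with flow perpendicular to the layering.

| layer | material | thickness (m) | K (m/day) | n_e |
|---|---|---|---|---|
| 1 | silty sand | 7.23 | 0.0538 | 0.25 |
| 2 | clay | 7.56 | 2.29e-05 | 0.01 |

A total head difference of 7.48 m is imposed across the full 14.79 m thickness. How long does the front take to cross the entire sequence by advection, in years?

228

With flow normal to the layers, continuity requires the same specific discharge q through every layer.
Σ(b_i/K_i) = 7.23/0.0538 + 7.56/2.29e-05 = 3.303e+05 d.
q = Δh / Σ(b_i/K_i) = 7.48 / 3.303e+05 = 2.265e-05 m/day.
In each layer the seepage velocity is v_i = q/n_i, so the layer transit time is t_i = b_i·n_i / q:
  layer 1 (silty sand): t_1 = 7.23 × 0.25 / 2.265e-05 = 79807 d
  layer 2 (clay): t_2 = 7.56 × 0.01 / 2.265e-05 = 3338 d
Total t = Σ t_i = 83145 days = 227.6 years.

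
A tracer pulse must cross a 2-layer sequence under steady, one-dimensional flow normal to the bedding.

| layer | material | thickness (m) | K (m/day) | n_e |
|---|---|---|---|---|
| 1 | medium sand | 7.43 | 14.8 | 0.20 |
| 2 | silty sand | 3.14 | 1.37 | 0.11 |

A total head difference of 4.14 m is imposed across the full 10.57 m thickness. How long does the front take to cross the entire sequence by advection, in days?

1.24

With flow normal to the layers, continuity requires the same specific discharge q through every layer.
Σ(b_i/K_i) = 7.43/14.8 + 3.14/1.37 = 2.794 d.
q = Δh / Σ(b_i/K_i) = 4.14 / 2.794 = 1.482 m/day.
In each layer the seepage velocity is v_i = q/n_i, so the layer transit time is t_i = b_i·n_i / q:
  layer 1 (medium sand): t_1 = 7.43 × 0.20 / 1.482 = 1.003 d
  layer 2 (silty sand): t_2 = 3.14 × 0.11 / 1.482 = 0.2331 d
Total t = Σ t_i = 1.236 days.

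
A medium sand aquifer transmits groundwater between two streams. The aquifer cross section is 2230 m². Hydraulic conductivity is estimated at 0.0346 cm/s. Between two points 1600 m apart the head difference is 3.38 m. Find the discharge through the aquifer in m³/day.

141

Convert K: 0.0346 cm/s × 864 = 29.89 m/day.
Hydraulic gradient i = Δh / L = 3.38 / 1600 = 0.002112.
Darcy's law: Q = K · A · i = 29.89 × 2230 × 0.002112 = 140.8 m³/day.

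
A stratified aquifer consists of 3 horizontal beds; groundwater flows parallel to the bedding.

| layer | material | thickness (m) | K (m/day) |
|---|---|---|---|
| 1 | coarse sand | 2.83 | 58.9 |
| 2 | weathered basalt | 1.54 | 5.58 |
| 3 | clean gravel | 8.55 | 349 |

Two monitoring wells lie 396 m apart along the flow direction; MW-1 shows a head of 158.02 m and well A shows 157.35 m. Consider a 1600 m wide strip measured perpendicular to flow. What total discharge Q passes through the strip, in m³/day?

8550

Flow is parallel to layering, so each bed carries its own Darcy discharge and the transmissivities add.
Σ(K_i·b_i) = 58.9×2.83 + 5.58×1.54 + 349×8.55 = 3159 m²/day.
Hydraulic gradient i = (158.02 − 157.35) / 396 = 0.67 / 396 = 0.001692.
Q = Σ(K_i·b_i) · W · i = 3159 × 1600 × 0.001692 = 8552 m³/day.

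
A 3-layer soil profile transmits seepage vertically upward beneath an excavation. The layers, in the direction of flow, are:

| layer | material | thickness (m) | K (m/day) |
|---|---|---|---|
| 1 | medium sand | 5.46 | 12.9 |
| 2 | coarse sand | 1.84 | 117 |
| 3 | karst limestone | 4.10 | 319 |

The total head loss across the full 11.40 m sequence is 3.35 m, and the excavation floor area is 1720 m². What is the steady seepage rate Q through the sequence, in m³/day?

12800

Flow is perpendicular to layering, so the layers act in series and the equivalent K is the thickness-weighted harmonic mean.
Total thickness L = 5.46 + 1.84 + 4.10 = 11.40 m.
Σ(b_i/K_i) = 5.46/12.9 + 1.84/117 + 4.10/319 = 0.4518 d.
K_eq = L / Σ(b_i/K_i) = 11.40 / 0.4518 = 25.23 m/day.
Q = K_eq · A · (Δh/L) = 25.23 × 1720 × (3.35/11.40) = 12752 m³/day.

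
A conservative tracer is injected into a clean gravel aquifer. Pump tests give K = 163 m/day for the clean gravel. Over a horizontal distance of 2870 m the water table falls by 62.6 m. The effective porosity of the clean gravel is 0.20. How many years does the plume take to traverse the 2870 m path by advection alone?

0.442

Hydraulic gradient i = Δh / L = 62.6 / 2870 = 0.02181.
Darcy flux q = K · i = 163.0 × 0.02181 = 3.555 m/day.
Seepage velocity v = q / n_e = 3.555 / 0.20 = 17.78 m/day.
Travel time t = L / v = 2870 / 17.78 = 161.4 days = 0.4420 years.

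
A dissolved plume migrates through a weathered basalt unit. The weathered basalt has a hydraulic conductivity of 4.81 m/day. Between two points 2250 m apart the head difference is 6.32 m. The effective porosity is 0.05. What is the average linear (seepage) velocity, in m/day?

Hydraulic gradient i = Δh / L = 6.32 / 2250 = 0.002809.
Darcy flux q = K · i = 4.810 × 0.002809 = 0.01351 m/day.
Seepage velocity v = q / n_e = 0.01351 / 0.05 = 0.2702 m/day.

0.270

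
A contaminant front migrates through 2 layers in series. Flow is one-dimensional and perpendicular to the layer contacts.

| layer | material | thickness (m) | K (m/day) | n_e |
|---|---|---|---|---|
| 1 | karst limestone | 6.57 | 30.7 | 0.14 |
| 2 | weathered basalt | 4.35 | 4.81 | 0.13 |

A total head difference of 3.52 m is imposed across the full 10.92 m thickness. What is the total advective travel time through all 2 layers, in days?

0.472

With flow normal to the layers, continuity requires the same specific discharge q through every layer.
Σ(b_i/K_i) = 6.57/30.7 + 4.35/4.81 = 1.118 d.
q = Δh / Σ(b_i/K_i) = 3.52 / 1.118 = 3.147 m/day.
In each layer the seepage velocity is v_i = q/n_i, so the layer transit time is t_i = b_i·n_i / q:
  layer 1 (karst limestone): t_1 = 6.57 × 0.14 / 3.147 = 0.2922 d
  layer 2 (weathered basalt): t_2 = 4.35 × 0.13 / 3.147 = 0.1797 d
Total t = Σ t_i = 0.4719 days.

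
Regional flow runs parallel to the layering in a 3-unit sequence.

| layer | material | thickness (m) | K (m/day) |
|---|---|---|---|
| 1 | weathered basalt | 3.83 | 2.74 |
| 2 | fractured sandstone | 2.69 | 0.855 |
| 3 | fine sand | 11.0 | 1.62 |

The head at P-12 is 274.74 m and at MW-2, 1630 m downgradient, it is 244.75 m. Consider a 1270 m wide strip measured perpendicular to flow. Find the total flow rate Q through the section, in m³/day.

Flow is parallel to layering, so each bed carries its own Darcy discharge and the transmissivities add.
Σ(K_i·b_i) = 2.74×3.83 + 0.855×2.69 + 1.62×11.0 = 30.61 m²/day.
Hydraulic gradient i = (274.74 − 244.75) / 1630 = 29.99 / 1630 = 0.01840.
Q = Σ(K_i·b_i) · W · i = 30.61 × 1270 × 0.01840 = 715.3 m³/day.

715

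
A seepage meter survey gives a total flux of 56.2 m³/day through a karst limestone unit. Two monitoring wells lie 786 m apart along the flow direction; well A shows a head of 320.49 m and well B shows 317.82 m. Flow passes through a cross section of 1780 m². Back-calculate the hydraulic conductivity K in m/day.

Hydraulic gradient i = (320.49 − 317.82) / 786 = 2.67 / 786 = 0.003397.
From Q = K·A·i, K = Q / (A·i) = 56.2 / (1780 × 0.003397) = 9.295 m/day.

9.29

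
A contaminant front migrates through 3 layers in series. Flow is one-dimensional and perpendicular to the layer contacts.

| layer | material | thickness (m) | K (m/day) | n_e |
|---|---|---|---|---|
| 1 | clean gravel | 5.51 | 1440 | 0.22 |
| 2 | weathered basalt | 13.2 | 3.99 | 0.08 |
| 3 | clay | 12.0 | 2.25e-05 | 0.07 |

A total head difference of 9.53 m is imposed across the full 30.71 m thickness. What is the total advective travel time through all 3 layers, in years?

476

With flow normal to the layers, continuity requires the same specific discharge q through every layer.
Σ(b_i/K_i) = 5.51/1440 + 13.2/3.99 + 12.0/2.25e-05 = 5.333e+05 d.
q = Δh / Σ(b_i/K_i) = 9.53 / 5.333e+05 = 1.787e-05 m/day.
In each layer the seepage velocity is v_i = q/n_i, so the layer transit time is t_i = b_i·n_i / q:
  layer 1 (clean gravel): t_1 = 5.51 × 0.22 / 1.787e-05 = 67840 d
  layer 2 (weathered basalt): t_2 = 13.2 × 0.08 / 1.787e-05 = 59098 d
  layer 3 (clay): t_3 = 12.0 × 0.07 / 1.787e-05 = 47010 d
Total t = Σ t_i = 1.739e+05 days = 476.2 years.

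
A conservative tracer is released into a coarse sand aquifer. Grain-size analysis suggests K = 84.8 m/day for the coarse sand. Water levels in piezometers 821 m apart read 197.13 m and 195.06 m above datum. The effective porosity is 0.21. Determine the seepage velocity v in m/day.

Hydraulic gradient i = (197.13 − 195.06) / 821 = 2.07 / 821 = 0.002521.
Darcy flux q = K · i = 84.80 × 0.002521 = 0.2138 m/day.
Seepage velocity v = q / n_e = 0.2138 / 0.21 = 1.018 m/day.

1.02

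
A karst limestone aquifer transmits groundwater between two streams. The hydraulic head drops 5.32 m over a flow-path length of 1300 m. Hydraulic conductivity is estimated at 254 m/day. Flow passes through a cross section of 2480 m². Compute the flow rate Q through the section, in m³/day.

2580

Hydraulic gradient i = Δh / L = 5.32 / 1300 = 0.004092.
Darcy's law: Q = K · A · i = 254.0 × 2480 × 0.004092 = 2578 m³/day.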